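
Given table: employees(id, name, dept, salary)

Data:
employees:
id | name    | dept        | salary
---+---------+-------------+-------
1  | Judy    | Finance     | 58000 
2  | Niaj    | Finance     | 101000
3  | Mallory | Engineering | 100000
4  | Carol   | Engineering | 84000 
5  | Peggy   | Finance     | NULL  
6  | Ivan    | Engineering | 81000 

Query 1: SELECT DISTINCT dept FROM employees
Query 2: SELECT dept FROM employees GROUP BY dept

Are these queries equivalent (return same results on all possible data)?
Yes, equivalent

Both queries return: [('Engineering',), ('Finance',)]

Reason: Both get unique depts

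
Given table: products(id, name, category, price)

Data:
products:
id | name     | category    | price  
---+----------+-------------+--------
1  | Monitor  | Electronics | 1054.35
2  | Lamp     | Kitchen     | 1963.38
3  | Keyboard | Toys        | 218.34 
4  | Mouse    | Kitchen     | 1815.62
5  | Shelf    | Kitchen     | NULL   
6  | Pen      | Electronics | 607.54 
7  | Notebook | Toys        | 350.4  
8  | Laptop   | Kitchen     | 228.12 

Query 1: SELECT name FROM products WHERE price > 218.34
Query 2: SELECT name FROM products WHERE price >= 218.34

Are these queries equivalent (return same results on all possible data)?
No, not equivalent

Query 1 returns: [('Monitor',), ('Lamp',), ('Mouse',), ('Pen',), ('Notebook',), ('Laptop',)]
Query 2 returns: [('Monitor',), ('Lamp',), ('Keyboard',), ('Mouse',), ('Pen',), ('Notebook',), ('Laptop',)]

Reason: > vs >= gives different results when price = 218.34 exists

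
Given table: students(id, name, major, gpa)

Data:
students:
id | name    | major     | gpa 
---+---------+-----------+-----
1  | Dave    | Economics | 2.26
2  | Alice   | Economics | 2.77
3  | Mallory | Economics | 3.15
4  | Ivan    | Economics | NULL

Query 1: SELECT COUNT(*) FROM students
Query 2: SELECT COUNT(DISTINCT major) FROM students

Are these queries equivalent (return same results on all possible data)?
No, not equivalent

Query 1 returns: [(4,)]
Query 2 returns: [(1,)]

Reason: COUNT(*) counts rows, COUNT(DISTINCT major) counts unique majors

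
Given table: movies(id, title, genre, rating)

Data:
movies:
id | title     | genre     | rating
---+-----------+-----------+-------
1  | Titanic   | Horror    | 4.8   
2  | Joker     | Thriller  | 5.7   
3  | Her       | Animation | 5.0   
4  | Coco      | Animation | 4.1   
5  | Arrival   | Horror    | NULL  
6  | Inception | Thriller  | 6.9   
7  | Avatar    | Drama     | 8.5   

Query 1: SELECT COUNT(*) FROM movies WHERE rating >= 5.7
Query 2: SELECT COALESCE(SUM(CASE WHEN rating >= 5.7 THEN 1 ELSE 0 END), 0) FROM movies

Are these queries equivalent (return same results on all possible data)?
Yes, equivalent

Both queries return: [(3,)]

Reason: COUNT with WHERE vs conditional SUM (COALESCE handles empty-table NULL)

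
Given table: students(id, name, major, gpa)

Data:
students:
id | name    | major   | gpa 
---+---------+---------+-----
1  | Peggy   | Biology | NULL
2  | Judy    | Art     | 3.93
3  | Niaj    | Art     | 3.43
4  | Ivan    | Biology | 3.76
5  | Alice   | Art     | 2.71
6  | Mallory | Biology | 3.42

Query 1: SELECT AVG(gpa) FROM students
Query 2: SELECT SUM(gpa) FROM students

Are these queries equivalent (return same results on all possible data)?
No, not equivalent

Query 1 returns: [(3.45,)]
Query 2 returns: [(17.25,)]

Reason: AVG vs SUM give different aggregate values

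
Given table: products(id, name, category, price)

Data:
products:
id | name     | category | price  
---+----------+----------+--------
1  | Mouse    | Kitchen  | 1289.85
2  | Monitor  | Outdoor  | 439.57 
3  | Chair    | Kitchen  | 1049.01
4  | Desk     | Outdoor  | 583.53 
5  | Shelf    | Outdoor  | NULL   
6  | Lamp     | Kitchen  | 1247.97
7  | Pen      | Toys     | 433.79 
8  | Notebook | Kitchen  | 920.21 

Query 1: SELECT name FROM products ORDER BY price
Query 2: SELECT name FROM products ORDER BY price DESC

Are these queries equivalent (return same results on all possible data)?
No, not equivalent

Query 1 returns: [('Shelf',), ('Pen',), ('Monitor',), ('Desk',), ('Notebook',), ('Chair',), ('Lamp',), ('Mouse',)]
Query 2 returns: [('Mouse',), ('Lamp',), ('Chair',), ('Notebook',), ('Desk',), ('Monitor',), ('Pen',), ('Shelf',)]

Reason: ASC vs DESC gives opposite ordering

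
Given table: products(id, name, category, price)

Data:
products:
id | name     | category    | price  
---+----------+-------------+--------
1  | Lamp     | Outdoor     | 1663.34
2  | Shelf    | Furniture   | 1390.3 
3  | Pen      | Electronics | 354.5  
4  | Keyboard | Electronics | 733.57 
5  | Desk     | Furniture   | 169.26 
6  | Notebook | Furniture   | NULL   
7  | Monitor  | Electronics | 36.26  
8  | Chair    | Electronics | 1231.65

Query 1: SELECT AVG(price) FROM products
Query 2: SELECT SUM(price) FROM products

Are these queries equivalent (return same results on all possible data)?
No, not equivalent

Query 1 returns: [(796.9828571428571,)]
Query 2 returns: [(5578.88,)]

Reason: AVG vs SUM give different aggregate values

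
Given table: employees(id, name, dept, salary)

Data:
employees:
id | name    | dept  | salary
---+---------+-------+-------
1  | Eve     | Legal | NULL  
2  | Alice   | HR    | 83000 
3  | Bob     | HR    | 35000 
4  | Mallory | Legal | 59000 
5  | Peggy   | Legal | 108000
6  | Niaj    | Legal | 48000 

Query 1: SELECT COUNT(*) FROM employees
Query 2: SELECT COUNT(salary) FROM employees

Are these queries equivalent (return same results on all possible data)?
No, not equivalent

Query 1 returns: [(6,)]
Query 2 returns: [(5,)]

Reason: COUNT(*) includes NULLs, COUNT(column) excludes them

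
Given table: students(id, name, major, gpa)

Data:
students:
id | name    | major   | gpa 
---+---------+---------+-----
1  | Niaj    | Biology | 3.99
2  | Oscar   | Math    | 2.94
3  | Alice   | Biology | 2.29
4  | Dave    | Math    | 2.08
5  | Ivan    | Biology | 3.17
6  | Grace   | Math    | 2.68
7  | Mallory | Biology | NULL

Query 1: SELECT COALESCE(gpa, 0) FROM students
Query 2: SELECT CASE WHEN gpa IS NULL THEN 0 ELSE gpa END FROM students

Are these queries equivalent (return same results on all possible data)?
Yes, equivalent

Both queries return: [(0,), (2.08,), (2.29,), (2.68,), (2.94,), (3.17,), (3.99,)]

Reason: COALESCE vs CASE for NULL handling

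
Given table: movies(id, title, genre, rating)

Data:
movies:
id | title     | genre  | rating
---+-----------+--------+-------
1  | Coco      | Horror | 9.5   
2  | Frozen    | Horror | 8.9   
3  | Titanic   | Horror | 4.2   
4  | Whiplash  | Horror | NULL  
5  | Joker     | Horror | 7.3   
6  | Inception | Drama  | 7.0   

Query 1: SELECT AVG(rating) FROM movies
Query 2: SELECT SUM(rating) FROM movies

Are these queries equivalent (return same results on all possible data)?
No, not equivalent

Query 1 returns: [(7.38,)]
Query 2 returns: [(36.9,)]

Reason: AVG vs SUM give different aggregate values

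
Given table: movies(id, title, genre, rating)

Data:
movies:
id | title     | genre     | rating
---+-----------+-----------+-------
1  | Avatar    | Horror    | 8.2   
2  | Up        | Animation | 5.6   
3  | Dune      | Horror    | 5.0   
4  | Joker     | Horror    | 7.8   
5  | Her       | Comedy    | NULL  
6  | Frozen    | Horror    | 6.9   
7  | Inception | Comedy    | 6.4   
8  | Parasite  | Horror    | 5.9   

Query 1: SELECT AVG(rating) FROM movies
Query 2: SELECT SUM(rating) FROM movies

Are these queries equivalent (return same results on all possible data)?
No, not equivalent

Query 1 returns: [(6.542857142857143,)]
Query 2 returns: [(45.8,)]

Reason: AVG vs SUM give different aggregate values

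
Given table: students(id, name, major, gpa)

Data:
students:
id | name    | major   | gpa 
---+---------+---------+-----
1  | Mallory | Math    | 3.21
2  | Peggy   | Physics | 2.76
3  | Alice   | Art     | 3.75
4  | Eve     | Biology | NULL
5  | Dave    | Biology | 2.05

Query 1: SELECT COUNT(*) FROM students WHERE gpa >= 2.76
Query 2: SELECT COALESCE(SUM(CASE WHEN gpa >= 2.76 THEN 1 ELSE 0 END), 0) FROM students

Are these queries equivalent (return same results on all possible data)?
Yes, equivalent

Both queries return: [(3,)]

Reason: COUNT with WHERE vs conditional SUM (COALESCE handles empty-table NULL)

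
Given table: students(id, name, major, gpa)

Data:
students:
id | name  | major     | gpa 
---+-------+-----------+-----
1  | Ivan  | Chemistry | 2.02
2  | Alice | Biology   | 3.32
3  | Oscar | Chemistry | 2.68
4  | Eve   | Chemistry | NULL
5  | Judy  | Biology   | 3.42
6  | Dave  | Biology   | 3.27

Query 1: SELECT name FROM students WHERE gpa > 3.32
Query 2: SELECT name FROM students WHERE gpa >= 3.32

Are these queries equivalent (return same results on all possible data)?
No, not equivalent

Query 1 returns: [('Judy',)]
Query 2 returns: [('Alice',), ('Judy',)]

Reason: > vs >= gives different results when gpa = 3.32 exists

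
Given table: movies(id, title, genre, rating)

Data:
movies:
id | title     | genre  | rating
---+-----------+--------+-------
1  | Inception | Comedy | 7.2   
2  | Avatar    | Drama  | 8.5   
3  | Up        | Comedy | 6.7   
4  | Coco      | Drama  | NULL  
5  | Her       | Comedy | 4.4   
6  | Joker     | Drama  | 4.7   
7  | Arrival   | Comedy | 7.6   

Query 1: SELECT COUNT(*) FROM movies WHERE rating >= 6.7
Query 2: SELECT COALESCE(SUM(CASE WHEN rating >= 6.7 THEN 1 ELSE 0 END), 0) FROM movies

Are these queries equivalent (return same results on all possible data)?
Yes, equivalent

Both queries return: [(4,)]

Reason: COUNT with WHERE vs conditional SUM (COALESCE handles empty-table NULL)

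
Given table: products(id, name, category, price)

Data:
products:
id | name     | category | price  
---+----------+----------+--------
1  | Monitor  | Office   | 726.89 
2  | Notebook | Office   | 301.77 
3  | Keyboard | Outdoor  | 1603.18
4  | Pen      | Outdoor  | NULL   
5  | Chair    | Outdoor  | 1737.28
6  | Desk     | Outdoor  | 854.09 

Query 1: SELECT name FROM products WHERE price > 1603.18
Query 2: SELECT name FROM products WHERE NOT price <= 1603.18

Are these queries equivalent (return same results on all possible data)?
Yes, equivalent

Both queries return: [('Chair',)]

Reason: Both filter price > 1603.18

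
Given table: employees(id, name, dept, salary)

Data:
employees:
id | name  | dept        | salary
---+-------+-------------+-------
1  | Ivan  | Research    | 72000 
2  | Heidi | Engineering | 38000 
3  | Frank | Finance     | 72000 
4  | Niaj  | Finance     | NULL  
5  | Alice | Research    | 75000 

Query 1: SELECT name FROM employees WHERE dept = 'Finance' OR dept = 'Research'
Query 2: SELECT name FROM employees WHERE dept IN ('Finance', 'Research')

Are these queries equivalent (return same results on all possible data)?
Yes, equivalent

Both queries return: [('Alice',), ('Frank',), ('Ivan',), ('Niaj',)]

Reason: OR vs IN are equivalent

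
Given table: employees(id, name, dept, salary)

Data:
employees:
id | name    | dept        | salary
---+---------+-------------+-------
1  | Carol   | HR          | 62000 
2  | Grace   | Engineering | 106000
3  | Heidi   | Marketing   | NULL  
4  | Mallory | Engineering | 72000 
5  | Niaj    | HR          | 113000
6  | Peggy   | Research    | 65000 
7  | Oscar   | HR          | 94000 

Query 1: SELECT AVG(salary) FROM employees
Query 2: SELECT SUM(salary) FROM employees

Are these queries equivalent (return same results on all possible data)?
No, not equivalent

Query 1 returns: [(85333.33333333333,)]
Query 2 returns: [(512000,)]

Reason: AVG vs SUM give different aggregate values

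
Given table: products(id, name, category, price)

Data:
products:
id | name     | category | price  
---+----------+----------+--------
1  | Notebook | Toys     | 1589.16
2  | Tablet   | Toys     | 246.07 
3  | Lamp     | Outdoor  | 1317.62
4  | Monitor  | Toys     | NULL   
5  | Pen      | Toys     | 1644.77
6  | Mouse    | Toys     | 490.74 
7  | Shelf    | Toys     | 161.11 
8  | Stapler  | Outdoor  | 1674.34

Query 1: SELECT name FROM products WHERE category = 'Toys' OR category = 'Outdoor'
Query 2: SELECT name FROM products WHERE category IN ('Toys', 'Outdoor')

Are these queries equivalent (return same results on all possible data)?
Yes, equivalent

Both queries return: [('Lamp',), ('Monitor',), ('Mouse',), ('Notebook',), ('Pen',), ('Shelf',), ('Stapler',), ('Tablet',)]

Reason: OR vs IN are equivalent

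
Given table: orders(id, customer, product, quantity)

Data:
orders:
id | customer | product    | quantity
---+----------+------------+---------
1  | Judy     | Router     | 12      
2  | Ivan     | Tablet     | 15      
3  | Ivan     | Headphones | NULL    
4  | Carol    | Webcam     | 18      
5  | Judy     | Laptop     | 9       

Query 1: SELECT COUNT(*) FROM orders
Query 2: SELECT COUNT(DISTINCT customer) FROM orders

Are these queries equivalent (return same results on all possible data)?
No, not equivalent

Query 1 returns: [(5,)]
Query 2 returns: [(3,)]

Reason: COUNT(*) counts rows, COUNT(DISTINCT customer) counts unique customers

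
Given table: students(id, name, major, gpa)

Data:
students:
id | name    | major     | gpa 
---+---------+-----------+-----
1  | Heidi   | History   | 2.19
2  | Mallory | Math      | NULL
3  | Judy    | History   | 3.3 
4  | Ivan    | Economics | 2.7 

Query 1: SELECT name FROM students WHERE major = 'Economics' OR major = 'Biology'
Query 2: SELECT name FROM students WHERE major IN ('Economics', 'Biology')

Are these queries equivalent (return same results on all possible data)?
Yes, equivalent

Both queries return: [('Ivan',)]

Reason: OR vs IN are equivalent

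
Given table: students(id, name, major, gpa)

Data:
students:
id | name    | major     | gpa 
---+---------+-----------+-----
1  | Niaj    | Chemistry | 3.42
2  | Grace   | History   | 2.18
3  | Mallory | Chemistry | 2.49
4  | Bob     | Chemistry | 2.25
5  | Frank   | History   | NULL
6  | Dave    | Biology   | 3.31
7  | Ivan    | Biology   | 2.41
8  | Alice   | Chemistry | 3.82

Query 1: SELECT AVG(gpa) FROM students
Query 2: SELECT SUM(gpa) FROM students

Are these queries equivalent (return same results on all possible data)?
No, not equivalent

Query 1 returns: [(2.84,)]
Query 2 returns: [(19.88,)]

Reason: AVG vs SUM give different aggregate values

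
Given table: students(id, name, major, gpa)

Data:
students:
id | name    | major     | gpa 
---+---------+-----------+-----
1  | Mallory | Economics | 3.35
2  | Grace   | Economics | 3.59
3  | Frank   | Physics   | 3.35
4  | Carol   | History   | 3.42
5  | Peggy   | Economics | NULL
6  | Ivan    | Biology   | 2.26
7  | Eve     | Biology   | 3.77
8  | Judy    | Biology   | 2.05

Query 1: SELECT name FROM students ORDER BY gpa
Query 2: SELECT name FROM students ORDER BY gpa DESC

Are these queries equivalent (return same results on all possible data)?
No, not equivalent

Query 1 returns: [('Peggy',), ('Judy',), ('Ivan',), ('Mallory',), ('Frank',), ('Carol',), ('Grace',), ('Eve',)]
Query 2 returns: [('Eve',), ('Grace',), ('Carol',), ('Mallory',), ('Frank',), ('Ivan',), ('Judy',), ('Peggy',)]

Reason: ASC vs DESC gives opposite ordering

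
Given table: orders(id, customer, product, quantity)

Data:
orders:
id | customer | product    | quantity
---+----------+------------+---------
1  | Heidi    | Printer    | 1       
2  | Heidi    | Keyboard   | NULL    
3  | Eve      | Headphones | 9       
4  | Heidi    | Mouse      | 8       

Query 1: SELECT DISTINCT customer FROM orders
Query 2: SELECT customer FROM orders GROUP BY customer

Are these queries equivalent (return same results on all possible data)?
Yes, equivalent

Both queries return: [('Eve',), ('Heidi',)]

Reason: Both get unique customers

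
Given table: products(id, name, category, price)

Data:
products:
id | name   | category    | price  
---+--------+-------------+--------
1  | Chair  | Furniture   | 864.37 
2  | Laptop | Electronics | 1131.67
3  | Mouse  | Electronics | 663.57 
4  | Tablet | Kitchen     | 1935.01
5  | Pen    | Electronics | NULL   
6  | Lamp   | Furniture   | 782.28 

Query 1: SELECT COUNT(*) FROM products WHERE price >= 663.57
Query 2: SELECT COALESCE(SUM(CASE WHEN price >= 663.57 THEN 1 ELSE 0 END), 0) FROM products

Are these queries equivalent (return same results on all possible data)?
Yes, equivalent

Both queries return: [(5,)]

Reason: COUNT with WHERE vs conditional SUM (COALESCE handles empty-table NULL)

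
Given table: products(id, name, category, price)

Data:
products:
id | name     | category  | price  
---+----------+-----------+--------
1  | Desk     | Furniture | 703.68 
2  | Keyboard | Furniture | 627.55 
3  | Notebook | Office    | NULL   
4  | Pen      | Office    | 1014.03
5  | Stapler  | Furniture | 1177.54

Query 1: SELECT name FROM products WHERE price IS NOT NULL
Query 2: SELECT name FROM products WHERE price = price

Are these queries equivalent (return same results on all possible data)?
Yes, equivalent

Both queries return: [('Desk',), ('Keyboard',), ('Pen',), ('Stapler',)]

Reason: IS NOT NULL vs self-equality (both exclude NULLs)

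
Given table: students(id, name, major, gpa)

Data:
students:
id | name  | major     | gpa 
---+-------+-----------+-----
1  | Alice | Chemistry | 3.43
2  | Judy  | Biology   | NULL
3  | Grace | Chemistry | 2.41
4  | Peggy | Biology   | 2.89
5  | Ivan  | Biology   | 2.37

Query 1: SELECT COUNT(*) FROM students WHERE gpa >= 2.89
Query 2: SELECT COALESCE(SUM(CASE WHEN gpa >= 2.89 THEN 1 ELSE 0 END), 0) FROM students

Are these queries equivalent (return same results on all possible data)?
Yes, equivalent

Both queries return: [(2,)]

Reason: COUNT with WHERE vs conditional SUM (COALESCE handles empty-table NULL)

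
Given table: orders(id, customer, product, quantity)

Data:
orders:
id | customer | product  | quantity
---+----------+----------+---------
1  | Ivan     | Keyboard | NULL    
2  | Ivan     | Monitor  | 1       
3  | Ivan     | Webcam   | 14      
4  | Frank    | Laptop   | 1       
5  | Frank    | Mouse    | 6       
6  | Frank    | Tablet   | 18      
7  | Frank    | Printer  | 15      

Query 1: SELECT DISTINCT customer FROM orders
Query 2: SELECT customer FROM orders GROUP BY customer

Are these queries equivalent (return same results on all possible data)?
Yes, equivalent

Both queries return: [('Frank',), ('Ivan',)]

Reason: Both get unique customers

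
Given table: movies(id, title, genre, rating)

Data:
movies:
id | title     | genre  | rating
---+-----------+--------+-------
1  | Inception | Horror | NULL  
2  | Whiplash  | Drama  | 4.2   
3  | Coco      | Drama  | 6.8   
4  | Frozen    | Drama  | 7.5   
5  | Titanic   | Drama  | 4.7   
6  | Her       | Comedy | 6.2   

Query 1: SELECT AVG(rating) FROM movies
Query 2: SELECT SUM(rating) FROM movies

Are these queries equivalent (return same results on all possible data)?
No, not equivalent

Query 1 returns: [(5.88,)]
Query 2 returns: [(29.4,)]

Reason: AVG vs SUM give different aggregate values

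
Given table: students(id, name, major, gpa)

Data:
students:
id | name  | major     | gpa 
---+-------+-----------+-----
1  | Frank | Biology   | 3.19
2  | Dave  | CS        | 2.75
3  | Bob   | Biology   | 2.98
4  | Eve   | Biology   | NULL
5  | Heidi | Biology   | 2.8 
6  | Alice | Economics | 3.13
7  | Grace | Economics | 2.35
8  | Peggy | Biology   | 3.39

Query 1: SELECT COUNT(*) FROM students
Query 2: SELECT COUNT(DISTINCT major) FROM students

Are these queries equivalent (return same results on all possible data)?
No, not equivalent

Query 1 returns: [(8,)]
Query 2 returns: [(3,)]

Reason: COUNT(*) counts rows, COUNT(DISTINCT major) counts unique majors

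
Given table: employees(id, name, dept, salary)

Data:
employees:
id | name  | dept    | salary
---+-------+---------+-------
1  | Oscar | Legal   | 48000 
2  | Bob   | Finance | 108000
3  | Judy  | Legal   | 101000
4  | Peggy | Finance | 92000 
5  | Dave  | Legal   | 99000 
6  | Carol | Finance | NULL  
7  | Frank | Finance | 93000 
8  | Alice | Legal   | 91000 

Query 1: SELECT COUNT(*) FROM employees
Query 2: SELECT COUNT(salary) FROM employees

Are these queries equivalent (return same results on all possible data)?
No, not equivalent

Query 1 returns: [(8,)]
Query 2 returns: [(7,)]

Reason: COUNT(*) includes NULLs, COUNT(column) excludes them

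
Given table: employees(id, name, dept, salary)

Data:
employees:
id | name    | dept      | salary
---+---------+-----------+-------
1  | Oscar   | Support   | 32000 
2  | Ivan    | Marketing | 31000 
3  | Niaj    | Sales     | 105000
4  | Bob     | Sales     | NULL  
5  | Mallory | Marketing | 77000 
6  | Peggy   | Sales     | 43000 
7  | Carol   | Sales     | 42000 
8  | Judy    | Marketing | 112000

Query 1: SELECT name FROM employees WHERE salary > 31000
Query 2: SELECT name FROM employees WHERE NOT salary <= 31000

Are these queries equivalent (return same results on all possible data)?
Yes, equivalent

Both queries return: [('Carol',), ('Judy',), ('Mallory',), ('Niaj',), ('Oscar',), ('Peggy',)]

Reason: Both filter salary > 31000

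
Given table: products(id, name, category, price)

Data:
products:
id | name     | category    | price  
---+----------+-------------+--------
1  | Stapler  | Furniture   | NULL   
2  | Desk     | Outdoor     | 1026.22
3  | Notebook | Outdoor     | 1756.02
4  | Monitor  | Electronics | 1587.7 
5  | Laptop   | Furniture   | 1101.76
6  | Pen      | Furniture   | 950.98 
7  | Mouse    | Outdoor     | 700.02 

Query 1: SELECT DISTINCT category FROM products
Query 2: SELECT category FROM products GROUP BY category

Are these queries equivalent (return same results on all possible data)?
Yes, equivalent

Both queries return: [('Electronics',), ('Furniture',), ('Outdoor',)]

Reason: Both get unique categorys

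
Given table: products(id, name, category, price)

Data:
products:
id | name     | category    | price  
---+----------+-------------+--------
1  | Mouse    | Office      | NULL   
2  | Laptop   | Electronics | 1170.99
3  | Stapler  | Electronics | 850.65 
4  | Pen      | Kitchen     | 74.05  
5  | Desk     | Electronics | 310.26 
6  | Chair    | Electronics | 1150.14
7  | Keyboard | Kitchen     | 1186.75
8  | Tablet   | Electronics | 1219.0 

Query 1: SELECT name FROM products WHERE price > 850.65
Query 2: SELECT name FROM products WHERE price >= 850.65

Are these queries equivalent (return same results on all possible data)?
No, not equivalent

Query 1 returns: [('Laptop',), ('Chair',), ('Keyboard',), ('Tablet',)]
Query 2 returns: [('Laptop',), ('Stapler',), ('Chair',), ('Keyboard',), ('Tablet',)]

Reason: > vs >= gives different results when price = 850.65 exists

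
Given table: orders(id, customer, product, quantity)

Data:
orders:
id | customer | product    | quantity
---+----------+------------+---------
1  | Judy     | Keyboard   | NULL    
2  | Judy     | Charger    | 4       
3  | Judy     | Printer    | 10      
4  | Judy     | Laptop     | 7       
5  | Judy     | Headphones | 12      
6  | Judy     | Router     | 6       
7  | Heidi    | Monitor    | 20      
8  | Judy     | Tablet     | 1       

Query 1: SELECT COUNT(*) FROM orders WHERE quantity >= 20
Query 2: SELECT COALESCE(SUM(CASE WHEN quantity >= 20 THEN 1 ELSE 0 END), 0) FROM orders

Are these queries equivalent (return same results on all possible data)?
Yes, equivalent

Both queries return: [(1,)]

Reason: COUNT with WHERE vs conditional SUM (COALESCE handles empty-table NULL)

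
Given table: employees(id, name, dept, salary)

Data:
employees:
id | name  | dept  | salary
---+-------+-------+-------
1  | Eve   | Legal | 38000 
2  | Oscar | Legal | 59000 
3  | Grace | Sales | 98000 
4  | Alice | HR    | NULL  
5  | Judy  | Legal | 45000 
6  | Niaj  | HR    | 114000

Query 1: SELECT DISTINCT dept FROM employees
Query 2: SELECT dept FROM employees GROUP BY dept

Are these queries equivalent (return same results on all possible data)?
Yes, equivalent

Both queries return: [('HR',), ('Legal',), ('Sales',)]

Reason: Both get unique depts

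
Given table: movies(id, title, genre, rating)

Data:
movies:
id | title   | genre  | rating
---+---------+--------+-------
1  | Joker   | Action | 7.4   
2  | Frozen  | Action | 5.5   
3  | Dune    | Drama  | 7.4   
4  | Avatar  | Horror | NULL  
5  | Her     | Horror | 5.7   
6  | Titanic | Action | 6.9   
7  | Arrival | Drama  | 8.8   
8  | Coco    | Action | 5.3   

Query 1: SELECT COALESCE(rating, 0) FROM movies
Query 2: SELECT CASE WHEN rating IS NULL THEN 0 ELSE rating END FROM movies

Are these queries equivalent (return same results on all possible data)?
Yes, equivalent

Both queries return: [(0,), (5.3,), (5.5,), (5.7,), (6.9,), (7.4,), (7.4,), (8.8,)]

Reason: COALESCE vs CASE for NULL handling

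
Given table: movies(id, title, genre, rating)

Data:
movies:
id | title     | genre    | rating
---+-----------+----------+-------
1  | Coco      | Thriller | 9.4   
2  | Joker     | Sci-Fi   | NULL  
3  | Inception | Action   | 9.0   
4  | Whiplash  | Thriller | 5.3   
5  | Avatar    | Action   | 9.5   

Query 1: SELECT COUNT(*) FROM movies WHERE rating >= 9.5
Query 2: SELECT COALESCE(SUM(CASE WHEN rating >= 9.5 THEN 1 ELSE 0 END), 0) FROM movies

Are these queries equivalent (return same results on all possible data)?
Yes, equivalent

Both queries return: [(1,)]

Reason: COUNT with WHERE vs conditional SUM (COALESCE handles empty-table NULL)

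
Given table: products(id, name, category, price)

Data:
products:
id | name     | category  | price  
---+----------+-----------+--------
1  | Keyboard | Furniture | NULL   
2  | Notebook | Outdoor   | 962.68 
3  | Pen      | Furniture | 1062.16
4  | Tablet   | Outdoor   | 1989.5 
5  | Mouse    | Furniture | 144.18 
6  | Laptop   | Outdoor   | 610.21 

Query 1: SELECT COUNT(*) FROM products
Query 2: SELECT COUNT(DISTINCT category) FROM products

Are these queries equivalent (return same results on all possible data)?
No, not equivalent

Query 1 returns: [(6,)]
Query 2 returns: [(2,)]

Reason: COUNT(*) counts rows, COUNT(DISTINCT category) counts unique categorys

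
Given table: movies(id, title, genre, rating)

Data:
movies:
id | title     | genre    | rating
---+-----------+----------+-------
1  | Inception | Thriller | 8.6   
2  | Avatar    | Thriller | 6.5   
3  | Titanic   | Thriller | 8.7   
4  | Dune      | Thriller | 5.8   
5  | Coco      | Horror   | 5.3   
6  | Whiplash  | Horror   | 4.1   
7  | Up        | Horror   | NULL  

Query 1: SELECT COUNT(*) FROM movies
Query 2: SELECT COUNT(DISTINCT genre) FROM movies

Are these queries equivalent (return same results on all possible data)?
No, not equivalent

Query 1 returns: [(7,)]
Query 2 returns: [(2,)]

Reason: COUNT(*) counts rows, COUNT(DISTINCT genre) counts unique genres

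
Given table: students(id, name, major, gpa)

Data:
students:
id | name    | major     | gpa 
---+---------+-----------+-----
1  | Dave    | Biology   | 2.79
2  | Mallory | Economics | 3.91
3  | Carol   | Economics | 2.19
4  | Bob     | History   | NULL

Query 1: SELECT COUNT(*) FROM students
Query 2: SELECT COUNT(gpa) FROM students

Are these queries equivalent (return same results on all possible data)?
No, not equivalent

Query 1 returns: [(4,)]
Query 2 returns: [(3,)]

Reason: COUNT(*) includes NULLs, COUNT(column) excludes them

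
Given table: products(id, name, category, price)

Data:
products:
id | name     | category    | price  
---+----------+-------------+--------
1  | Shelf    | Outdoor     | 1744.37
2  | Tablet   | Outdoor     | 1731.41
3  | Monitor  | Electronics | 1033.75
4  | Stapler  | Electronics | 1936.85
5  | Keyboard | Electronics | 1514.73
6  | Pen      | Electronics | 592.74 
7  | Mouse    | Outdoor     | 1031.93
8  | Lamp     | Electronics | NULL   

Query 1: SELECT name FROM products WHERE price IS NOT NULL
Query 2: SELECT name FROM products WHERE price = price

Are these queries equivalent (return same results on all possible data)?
Yes, equivalent

Both queries return: [('Keyboard',), ('Monitor',), ('Mouse',), ('Pen',), ('Shelf',), ('Stapler',), ('Tablet',)]

Reason: IS NOT NULL vs self-equality (both exclude NULLs)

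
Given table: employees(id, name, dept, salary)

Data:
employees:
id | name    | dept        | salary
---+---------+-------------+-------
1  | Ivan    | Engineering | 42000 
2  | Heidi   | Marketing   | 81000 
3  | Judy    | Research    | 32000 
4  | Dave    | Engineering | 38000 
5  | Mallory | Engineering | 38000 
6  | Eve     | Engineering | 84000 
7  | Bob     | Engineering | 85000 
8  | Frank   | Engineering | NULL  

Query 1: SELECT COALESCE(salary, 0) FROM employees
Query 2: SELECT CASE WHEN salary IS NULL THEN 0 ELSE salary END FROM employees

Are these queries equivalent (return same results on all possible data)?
Yes, equivalent

Both queries return: [(0,), (32000,), (38000,), (38000,), (42000,), (81000,), (84000,), (85000,)]

Reason: COALESCE vs CASE for NULL handling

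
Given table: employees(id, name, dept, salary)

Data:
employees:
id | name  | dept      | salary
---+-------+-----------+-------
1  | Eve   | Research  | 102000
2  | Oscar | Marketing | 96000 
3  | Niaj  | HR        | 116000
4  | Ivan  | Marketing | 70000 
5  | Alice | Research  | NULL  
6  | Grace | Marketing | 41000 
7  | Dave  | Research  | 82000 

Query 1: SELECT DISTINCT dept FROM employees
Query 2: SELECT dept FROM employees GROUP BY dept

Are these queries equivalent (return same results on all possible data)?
Yes, equivalent

Both queries return: [('HR',), ('Marketing',), ('Research',)]

Reason: Both get unique depts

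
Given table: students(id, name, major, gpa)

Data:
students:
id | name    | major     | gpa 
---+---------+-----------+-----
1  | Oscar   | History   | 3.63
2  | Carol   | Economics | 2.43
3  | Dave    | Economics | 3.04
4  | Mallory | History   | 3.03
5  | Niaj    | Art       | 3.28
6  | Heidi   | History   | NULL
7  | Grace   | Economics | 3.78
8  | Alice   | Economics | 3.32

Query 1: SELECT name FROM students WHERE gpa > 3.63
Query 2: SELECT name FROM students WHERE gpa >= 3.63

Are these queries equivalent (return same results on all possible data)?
No, not equivalent

Query 1 returns: [('Grace',)]
Query 2 returns: [('Oscar',), ('Grace',)]

Reason: > vs >= gives different results when gpa = 3.63 exists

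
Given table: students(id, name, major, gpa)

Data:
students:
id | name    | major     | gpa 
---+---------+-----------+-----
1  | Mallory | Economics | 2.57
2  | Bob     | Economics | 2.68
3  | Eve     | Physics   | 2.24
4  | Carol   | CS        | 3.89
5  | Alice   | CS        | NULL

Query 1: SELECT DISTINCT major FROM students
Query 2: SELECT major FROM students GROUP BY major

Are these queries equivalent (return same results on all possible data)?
Yes, equivalent

Both queries return: [('CS',), ('Economics',), ('Physics',)]

Reason: Both get unique majors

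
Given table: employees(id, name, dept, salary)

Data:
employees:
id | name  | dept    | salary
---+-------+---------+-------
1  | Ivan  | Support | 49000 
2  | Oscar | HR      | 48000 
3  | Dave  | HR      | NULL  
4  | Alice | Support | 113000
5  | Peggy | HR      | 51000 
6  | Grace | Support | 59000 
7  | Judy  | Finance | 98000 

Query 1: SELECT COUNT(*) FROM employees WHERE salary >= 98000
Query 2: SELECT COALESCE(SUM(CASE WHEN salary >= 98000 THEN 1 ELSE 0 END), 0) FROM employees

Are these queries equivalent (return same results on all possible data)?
Yes, equivalent

Both queries return: [(2,)]

Reason: COUNT with WHERE vs conditional SUM (COALESCE handles empty-table NULL)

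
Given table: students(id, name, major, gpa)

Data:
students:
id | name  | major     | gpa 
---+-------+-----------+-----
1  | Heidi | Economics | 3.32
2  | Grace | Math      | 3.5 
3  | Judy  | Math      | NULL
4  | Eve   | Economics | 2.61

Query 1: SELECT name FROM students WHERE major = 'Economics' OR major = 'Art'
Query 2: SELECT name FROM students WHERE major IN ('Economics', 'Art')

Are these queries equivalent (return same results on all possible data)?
Yes, equivalent

Both queries return: [('Eve',), ('Heidi',)]

Reason: OR vs IN are equivalent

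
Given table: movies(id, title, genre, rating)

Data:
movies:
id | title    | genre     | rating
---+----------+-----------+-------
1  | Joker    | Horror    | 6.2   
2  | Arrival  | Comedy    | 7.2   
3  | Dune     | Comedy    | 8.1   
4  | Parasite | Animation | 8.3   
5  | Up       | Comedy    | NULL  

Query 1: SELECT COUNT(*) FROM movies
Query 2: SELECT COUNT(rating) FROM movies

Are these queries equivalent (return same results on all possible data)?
No, not equivalent

Query 1 returns: [(5,)]
Query 2 returns: [(4,)]

Reason: COUNT(*) includes NULLs, COUNT(column) excludes them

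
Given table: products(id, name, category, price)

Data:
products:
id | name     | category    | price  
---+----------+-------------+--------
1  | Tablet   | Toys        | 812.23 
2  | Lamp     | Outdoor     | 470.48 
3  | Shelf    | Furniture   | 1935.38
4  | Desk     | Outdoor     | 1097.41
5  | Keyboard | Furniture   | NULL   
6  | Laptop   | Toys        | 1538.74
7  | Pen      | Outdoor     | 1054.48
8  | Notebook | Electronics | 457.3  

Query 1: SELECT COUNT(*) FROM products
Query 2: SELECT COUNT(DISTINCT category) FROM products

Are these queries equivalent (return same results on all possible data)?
No, not equivalent

Query 1 returns: [(8,)]
Query 2 returns: [(4,)]

Reason: COUNT(*) counts rows, COUNT(DISTINCT category) counts unique categorys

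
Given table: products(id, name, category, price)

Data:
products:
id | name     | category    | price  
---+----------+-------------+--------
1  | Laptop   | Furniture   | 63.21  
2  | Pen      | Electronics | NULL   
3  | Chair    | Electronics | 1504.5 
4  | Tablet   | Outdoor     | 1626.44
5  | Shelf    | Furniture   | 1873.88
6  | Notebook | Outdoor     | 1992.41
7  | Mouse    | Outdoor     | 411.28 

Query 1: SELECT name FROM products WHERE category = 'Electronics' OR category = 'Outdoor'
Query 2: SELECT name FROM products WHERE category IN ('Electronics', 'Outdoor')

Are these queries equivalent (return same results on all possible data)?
Yes, equivalent

Both queries return: [('Chair',), ('Mouse',), ('Notebook',), ('Pen',), ('Tablet',)]

Reason: OR vs IN are equivalent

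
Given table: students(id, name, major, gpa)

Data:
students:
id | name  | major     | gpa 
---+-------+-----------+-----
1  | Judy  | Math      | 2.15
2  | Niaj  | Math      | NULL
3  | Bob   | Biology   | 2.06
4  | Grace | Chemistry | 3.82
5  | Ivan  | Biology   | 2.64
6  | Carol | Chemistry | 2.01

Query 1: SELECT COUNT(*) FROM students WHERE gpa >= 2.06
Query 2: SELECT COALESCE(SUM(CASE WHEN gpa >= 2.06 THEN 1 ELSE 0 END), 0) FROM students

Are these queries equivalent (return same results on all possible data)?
Yes, equivalent

Both queries return: [(4,)]

Reason: COUNT with WHERE vs conditional SUM (COALESCE handles empty-table NULL)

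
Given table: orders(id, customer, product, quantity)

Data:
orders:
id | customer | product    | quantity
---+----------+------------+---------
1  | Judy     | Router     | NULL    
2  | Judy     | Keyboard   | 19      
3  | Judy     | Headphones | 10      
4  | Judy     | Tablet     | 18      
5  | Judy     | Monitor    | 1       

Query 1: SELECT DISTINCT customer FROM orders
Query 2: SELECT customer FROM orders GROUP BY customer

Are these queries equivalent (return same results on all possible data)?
Yes, equivalent

Both queries return: [('Judy',)]

Reason: Both get unique customers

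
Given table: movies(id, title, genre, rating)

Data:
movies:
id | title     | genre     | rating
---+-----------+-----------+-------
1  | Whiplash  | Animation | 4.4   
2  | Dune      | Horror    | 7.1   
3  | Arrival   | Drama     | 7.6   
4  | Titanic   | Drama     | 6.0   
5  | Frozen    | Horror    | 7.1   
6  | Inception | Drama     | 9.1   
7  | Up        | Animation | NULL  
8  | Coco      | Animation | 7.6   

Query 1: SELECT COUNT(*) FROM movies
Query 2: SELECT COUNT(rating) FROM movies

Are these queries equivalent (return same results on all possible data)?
No, not equivalent

Query 1 returns: [(8,)]
Query 2 returns: [(7,)]

Reason: COUNT(*) includes NULLs, COUNT(column) excludes them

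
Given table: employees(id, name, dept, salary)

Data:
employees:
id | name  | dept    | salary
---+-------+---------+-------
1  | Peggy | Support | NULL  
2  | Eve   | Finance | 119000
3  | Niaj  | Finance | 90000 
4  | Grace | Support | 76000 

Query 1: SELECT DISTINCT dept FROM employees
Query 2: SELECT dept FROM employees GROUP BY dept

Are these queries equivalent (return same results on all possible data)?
Yes, equivalent

Both queries return: [('Finance',), ('Support',)]

Reason: Both get unique depts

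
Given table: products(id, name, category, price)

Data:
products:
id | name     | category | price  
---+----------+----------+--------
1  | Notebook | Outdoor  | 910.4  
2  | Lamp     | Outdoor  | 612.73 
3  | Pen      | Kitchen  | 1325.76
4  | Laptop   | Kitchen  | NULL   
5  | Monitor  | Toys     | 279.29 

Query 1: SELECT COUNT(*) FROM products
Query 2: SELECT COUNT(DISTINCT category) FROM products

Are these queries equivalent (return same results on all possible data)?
No, not equivalent

Query 1 returns: [(5,)]
Query 2 returns: [(3,)]

Reason: COUNT(*) counts rows, COUNT(DISTINCT category) counts unique categorys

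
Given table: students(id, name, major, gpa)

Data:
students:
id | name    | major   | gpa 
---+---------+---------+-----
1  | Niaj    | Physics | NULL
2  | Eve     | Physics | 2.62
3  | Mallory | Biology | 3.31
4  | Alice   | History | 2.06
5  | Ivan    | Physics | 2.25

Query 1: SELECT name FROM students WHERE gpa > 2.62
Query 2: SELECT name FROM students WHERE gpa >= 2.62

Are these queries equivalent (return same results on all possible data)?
No, not equivalent

Query 1 returns: [('Mallory',)]
Query 2 returns: [('Eve',), ('Mallory',)]

Reason: > vs >= gives different results when gpa = 2.62 exists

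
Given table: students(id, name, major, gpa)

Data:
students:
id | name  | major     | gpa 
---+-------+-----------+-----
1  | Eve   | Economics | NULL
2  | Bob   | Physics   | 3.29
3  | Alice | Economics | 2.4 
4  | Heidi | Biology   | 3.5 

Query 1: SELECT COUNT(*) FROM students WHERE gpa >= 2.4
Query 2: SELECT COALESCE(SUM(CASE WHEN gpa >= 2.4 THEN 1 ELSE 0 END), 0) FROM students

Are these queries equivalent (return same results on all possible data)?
Yes, equivalent

Both queries return: [(3,)]

Reason: COUNT with WHERE vs conditional SUM (COALESCE handles empty-table NULL)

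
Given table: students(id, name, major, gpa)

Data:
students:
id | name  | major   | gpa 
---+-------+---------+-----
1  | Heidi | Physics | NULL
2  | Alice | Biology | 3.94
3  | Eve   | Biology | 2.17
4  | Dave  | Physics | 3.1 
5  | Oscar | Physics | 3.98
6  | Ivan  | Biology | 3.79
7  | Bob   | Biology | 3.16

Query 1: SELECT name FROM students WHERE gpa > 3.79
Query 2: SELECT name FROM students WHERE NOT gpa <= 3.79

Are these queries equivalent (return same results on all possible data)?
Yes, equivalent

Both queries return: [('Alice',), ('Oscar',)]

Reason: Both filter gpa > 3.79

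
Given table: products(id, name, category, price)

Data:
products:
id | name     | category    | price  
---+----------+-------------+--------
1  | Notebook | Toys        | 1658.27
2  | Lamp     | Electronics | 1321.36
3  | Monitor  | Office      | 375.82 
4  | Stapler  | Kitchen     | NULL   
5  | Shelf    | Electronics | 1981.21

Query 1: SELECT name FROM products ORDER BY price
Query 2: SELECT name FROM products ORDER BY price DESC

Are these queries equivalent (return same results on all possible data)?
No, not equivalent

Query 1 returns: [('Stapler',), ('Monitor',), ('Lamp',), ('Notebook',), ('Shelf',)]
Query 2 returns: [('Shelf',), ('Notebook',), ('Lamp',), ('Monitor',), ('Stapler',)]

Reason: ASC vs DESC gives opposite ordering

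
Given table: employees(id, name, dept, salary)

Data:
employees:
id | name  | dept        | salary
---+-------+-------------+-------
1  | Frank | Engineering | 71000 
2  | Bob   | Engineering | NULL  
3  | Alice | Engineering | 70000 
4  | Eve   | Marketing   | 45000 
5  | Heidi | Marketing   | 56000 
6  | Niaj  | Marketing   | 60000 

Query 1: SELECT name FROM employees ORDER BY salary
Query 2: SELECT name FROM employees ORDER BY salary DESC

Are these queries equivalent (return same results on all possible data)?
No, not equivalent

Query 1 returns: [('Bob',), ('Eve',), ('Heidi',), ('Niaj',), ('Alice',), ('Frank',)]
Query 2 returns: [('Frank',), ('Alice',), ('Niaj',), ('Heidi',), ('Eve',), ('Bob',)]

Reason: ASC vs DESC gives opposite ordering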